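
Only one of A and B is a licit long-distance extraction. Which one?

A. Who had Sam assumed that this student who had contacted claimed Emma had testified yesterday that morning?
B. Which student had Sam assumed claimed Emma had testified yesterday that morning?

In A, the wh-phrase is extracted from inside a complex-NP island (relative clause) (introduced by "who"), which blocks movement.
In B, the extraction path crosses only that-complement boundaries, which are transparent.
So B is grammatical.

B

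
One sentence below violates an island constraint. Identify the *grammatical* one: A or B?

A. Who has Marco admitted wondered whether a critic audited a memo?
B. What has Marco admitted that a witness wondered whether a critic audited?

In B, the wh-phrase is extracted from inside a wh-island (introduced by "whether"), which blocks movement.
In A, the extraction path crosses only that-complement boundaries, which are transparent.
So A is grammatical.

A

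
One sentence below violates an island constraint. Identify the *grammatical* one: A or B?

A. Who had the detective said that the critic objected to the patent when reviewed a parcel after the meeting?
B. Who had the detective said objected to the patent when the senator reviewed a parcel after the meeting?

In A, the wh-phrase is extracted from inside an adjunct island (introduced by "when"), which blocks movement.
In B, the extraction path crosses only that-complement boundaries, which are transparent.
So B is grammatical.

B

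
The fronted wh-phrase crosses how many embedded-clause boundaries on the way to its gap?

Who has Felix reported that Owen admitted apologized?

2

"who" is extracted from the subject of "apologized".
Boundaries crossed, outermost first: [that], [Ø] — 2 in total.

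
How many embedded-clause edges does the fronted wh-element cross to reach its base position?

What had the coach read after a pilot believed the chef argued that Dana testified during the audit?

"what" originates inside the matrix clause — no clause boundary is crossed.

0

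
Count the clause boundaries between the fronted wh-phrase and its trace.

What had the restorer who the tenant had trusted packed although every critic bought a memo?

"what" originates inside the matrix clause — no clause boundary is crossed.

0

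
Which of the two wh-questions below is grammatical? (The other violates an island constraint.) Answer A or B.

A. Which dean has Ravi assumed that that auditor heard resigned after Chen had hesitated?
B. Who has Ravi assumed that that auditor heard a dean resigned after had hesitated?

In B, the wh-phrase is extracted from inside an adjunct island (introduced by "after"), which blocks movement.
In A, the extraction path crosses only that-complement boundaries, which are transparent.
So A is grammatical.

A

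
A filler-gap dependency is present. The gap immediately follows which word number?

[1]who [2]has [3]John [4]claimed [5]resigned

4

The displaced element is "who" (word 1).
It is linked across 1 clause boundary (Ø).
It functions as the subject of "resigned", so the gap sits immediately after word 4 ("claimed").
Base order: John has claimed who resigned.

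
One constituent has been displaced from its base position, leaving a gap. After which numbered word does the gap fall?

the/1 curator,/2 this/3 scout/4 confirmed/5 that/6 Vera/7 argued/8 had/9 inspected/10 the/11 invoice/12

The displaced element is "the curator" (word 2).
It is linked across 2 clause boundaries (that → Ø).
It functions as the subject of "inspected", so the gap sits immediately after word 8 ("argued").
Base order: This scout confirmed that Vera argued the curator had inspected the invoice.

8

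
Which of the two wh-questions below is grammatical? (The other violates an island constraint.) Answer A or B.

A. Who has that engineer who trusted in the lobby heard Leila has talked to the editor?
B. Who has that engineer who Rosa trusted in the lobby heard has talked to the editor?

B

In A, the wh-phrase is extracted from inside a complex-NP island (relative clause) (introduced by "who"), which blocks movement.
In B, the extraction path crosses only that-complement boundaries, which are transparent.
So B is grammatical.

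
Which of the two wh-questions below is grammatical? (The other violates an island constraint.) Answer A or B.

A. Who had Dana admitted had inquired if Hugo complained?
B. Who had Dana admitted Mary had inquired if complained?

A

In B, the wh-phrase is extracted from inside a wh-island (introduced by "if"), which blocks movement.
In A, the extraction path crosses only that-complement boundaries, which are transparent.
So A is grammatical.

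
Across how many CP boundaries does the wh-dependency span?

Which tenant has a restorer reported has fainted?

1

"which tenant" is extracted from the subject of "fainted".
Boundaries crossed, outermost first: [Ø] — 1 in total.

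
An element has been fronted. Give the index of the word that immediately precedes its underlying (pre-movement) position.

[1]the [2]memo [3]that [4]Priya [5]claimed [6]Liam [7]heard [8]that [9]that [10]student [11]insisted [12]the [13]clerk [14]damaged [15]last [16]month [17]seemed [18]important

14

The displaced element is "the memo" (word 2).
It is linked across 3 clause boundaries (Ø → that → Ø).
It functions as the direct object of "damaged", so the gap sits immediately after word 14 ("damaged").
Base order: Priya claimed Liam heard that that student insisted the clerk damaged the memo last month.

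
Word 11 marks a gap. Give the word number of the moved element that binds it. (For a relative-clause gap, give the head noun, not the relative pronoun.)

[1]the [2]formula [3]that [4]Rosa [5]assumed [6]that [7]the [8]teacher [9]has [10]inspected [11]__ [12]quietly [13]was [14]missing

The gap at 11 is the object of "inspected", inside a relative clause.
The relative pronoun is "that" (word 3); it is bound by the head noun immediately before it.
Its filler is the head noun "formula", at word 2.

2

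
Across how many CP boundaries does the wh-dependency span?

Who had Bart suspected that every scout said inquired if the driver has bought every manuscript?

2

"who" is extracted from the subject of "inquired".
Boundaries crossed, outermost first: [that], [Ø] — 2 in total.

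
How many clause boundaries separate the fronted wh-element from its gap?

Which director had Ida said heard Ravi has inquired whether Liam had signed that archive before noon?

"which director" is extracted from the subject of "heard".
Boundaries crossed, outermost first: [Ø] — 1 in total.

1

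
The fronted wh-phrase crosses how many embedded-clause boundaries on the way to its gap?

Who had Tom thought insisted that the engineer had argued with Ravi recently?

"who" is extracted from the subject of "insisted".
Boundaries crossed, outermost first: [Ø] — 1 in total.

1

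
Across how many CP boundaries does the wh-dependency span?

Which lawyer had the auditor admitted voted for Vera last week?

"which lawyer" is extracted from the subject of "voted".
Boundaries crossed, outermost first: [Ø] — 1 in total.

1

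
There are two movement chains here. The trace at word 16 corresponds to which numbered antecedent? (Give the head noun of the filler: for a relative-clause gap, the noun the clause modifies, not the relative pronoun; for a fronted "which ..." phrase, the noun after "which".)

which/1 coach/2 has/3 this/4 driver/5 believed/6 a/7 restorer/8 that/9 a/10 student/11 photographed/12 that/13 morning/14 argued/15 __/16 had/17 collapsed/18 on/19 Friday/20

The marked gap is the subject of "collapsed".
Its filler is the fronted wh-phrase "which coach", at word 2.
(The other dependency links word 8 to a gap after word 12.)

2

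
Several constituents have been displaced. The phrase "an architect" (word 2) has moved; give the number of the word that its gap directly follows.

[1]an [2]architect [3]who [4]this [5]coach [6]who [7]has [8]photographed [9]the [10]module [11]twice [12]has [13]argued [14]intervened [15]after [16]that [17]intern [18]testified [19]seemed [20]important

13

The displaced element is "an architect" (word 2).
It is linked across 1 clause boundary (Ø).
It functions as the subject of "intervened", so the gap sits immediately after word 13 ("argued").
Base order: This coach who has photographed the module twice has argued that an architect intervened after that intern testified.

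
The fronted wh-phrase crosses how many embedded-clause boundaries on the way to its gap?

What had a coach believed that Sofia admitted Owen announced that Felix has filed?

3

"what" is extracted from the object of "filed".
Boundaries crossed, outermost first: [that], [Ø], [that] — 3 in total.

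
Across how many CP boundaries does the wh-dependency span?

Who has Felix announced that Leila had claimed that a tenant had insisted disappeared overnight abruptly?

3

"who" is extracted from the subject of "disappeared".
Boundaries crossed, outermost first: [that], [that], [Ø] — 3 in total.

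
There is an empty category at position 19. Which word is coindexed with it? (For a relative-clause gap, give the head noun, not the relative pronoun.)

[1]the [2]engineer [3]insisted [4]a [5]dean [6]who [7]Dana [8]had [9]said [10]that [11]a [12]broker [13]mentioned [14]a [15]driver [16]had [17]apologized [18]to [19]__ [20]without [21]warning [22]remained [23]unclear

5

The gap at 19 is the prepositional object of "apologized", inside a relative clause.
The relative pronoun is "who" (word 6); it is bound by the head noun immediately before it.
Its filler is the head noun "dean", at word 5.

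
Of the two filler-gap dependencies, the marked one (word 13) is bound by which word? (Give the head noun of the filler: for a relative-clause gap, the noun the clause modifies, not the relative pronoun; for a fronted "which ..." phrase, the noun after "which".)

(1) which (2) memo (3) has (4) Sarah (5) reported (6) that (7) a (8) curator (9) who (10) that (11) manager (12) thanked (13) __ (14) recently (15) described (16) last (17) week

The marked gap is inside the relative clause, the direct object of "thanked".
Its filler is the head noun "curator" (via "who"), at word 8.
(The other dependency links word 2 to a gap after word 15.)

8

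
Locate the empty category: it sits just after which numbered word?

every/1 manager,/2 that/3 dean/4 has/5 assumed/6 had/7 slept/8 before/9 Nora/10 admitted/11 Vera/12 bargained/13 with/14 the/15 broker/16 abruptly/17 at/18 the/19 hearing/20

6

The displaced element is "every manager" (word 2).
It is linked across 1 clause boundary (Ø).
It functions as the subject of "slept", so the gap sits immediately after word 6 ("assumed").
Base order: That dean has assumed that every manager had slept before Nora admitted Vera bargained with the broker abruptly at the hearing.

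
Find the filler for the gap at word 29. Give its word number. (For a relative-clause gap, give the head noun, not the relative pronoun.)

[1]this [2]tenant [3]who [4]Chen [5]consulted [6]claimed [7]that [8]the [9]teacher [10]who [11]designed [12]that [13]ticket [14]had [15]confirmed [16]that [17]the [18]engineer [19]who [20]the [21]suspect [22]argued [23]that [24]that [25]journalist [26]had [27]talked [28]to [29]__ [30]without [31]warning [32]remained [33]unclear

The gap at 29 is the prepositional object of "talked", inside a relative clause.
The relative pronoun is "who" (word 19); it is bound by the head noun immediately before it.
Its filler is the head noun "engineer", at word 18.

18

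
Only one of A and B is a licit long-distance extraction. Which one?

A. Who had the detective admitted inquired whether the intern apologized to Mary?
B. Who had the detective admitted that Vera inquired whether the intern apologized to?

A

In B, the wh-phrase is extracted from inside a wh-island (introduced by "whether"), which blocks movement.
In A, the extraction path crosses only that-complement boundaries, which are transparent.
So A is grammatical.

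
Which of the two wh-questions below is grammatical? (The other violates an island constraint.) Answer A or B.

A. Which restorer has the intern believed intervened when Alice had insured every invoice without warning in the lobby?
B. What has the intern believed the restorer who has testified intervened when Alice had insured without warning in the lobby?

A

In B, the wh-phrase is extracted from inside an adjunct island (introduced by "when"), which blocks movement.
In A, the extraction path crosses only that-complement boundaries, which are transparent.
So A is grammatical.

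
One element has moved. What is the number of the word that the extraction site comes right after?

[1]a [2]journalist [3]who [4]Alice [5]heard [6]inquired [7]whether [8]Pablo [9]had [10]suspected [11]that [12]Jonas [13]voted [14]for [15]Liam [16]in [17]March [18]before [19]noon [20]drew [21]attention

5

The displaced element is "a journalist" (word 2).
It is linked across 1 clause boundary (Ø).
It functions as the subject of "inquired", so the gap sits immediately after word 5 ("heard").
Base order: Alice heard that a journalist inquired whether Pablo had suspected that Jonas voted for Liam in March before noon.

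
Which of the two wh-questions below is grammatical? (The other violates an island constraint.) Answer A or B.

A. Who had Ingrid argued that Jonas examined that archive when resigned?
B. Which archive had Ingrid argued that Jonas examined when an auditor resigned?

In A, the wh-phrase is extracted from inside an adjunct island (introduced by "when"), which blocks movement.
In B, the extraction path crosses only that-complement boundaries, which are transparent.
So B is grammatical.

B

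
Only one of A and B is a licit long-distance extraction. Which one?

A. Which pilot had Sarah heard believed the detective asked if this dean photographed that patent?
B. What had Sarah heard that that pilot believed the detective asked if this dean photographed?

A

In B, the wh-phrase is extracted from inside a wh-island (introduced by "if"), which blocks movement.
In A, the extraction path crosses only that-complement boundaries, which are transparent.
So A is grammatical.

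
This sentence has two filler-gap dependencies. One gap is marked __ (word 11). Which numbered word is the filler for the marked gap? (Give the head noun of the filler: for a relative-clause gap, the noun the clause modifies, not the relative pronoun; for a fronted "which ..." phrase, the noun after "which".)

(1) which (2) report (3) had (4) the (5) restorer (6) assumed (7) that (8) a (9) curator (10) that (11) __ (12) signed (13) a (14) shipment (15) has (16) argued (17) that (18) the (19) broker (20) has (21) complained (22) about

9

The marked gap is inside the relative clause, the subject of "signed".
Its filler is the head noun "curator" (via "that"), at word 9.
(The other dependency links word 2 to a gap after word 22.)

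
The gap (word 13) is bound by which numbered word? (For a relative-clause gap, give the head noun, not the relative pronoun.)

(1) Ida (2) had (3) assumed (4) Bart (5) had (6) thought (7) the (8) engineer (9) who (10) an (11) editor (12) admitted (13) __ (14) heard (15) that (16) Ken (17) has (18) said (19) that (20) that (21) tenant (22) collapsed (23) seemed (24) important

The gap at 13 is the subject of "heard", inside a relative clause.
The relative pronoun is "who" (word 9); it is bound by the head noun immediately before it.
Its filler is the head noun "engineer", at word 8.

8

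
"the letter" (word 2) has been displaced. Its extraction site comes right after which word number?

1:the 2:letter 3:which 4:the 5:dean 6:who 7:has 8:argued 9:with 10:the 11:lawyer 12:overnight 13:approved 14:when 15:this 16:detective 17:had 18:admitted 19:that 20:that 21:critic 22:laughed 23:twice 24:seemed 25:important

13

The displaced element is "the letter" (word 2).
It functions as the direct object of "approved", so the gap sits immediately after word 13 ("approved").
Base order: The dean who has argued with the lawyer overnight approved the letter when this detective had admitted that that critic laughed twice.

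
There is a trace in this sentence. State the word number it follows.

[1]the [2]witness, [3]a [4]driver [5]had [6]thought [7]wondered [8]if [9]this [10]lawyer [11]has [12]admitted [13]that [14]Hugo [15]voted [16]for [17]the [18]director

The displaced element is "the witness" (word 2).
It is linked across 1 clause boundary (Ø).
It functions as the subject of "wondered", so the gap sits immediately after word 6 ("thought").
Base order: A driver had thought the witness wondered if this lawyer has admitted that Hugo voted for the director.

6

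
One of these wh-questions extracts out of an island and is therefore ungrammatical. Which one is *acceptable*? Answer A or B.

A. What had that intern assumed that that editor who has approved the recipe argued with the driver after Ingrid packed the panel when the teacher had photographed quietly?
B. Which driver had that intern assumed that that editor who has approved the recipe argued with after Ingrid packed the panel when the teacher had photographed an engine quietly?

B

In A, the wh-phrase is extracted from inside an adjunct island (introduced by "after"), which blocks movement.
In B, the extraction path crosses only that-complement boundaries, which are transparent.
So B is grammatical.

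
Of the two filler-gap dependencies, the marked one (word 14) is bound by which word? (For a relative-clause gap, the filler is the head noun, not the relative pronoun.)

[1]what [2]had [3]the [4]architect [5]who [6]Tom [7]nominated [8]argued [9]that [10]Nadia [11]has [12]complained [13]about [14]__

The marked gap is the object of the preposition "about" of "complained".
Its filler is the fronted wh-phrase "what", at word 1.
(The other dependency links word 4 to a gap after word 7.)

1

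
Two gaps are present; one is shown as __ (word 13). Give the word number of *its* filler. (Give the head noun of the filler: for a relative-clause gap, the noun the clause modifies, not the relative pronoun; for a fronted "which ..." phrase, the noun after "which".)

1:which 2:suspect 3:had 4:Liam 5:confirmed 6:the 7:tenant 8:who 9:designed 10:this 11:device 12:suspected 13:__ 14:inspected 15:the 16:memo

The marked gap is the subject of "inspected".
Its filler is the fronted wh-phrase "which suspect", at word 2.
(The other dependency links word 7 to a gap after word 8.)

2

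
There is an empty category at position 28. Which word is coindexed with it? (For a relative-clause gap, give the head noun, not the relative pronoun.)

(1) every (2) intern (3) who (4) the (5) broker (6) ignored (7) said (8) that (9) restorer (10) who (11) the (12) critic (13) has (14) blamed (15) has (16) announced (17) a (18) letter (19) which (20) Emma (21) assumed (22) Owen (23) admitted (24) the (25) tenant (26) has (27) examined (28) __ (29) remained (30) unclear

18

The gap at 28 is the object of "examined", inside a relative clause.
The relative pronoun is "which" (word 19); it is bound by the head noun immediately before it.
Its filler is the head noun "letter", at word 18.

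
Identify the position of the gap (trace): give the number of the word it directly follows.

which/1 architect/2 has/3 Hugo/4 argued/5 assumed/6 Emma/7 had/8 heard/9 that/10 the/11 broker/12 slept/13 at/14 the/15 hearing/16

The displaced element is "which architect" (word 2).
It is linked across 1 clause boundary (Ø).
It functions as the subject of "assumed", so the gap sits immediately after word 5 ("argued").
Base order: Hugo has argued that which architect assumed Emma had heard that the broker slept at the hearing.

5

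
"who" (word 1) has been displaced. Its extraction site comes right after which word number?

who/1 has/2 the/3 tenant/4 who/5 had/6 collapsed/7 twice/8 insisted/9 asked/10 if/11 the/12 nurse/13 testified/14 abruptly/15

9

The displaced element is "who" (word 1).
It is linked across 1 clause boundary (Ø).
It functions as the subject of "asked", so the gap sits immediately after word 9 ("insisted").
Base order: The tenant who had collapsed twice has insisted who asked if the nurse testified abruptly.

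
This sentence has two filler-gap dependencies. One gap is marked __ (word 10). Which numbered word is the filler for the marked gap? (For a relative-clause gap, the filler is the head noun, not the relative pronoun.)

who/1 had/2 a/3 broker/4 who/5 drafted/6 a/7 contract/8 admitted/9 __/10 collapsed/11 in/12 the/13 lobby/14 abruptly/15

1

The marked gap is the subject of "collapsed".
Its filler is the fronted wh-phrase "who", at word 1.
(The other dependency links word 4 to a gap after word 5.)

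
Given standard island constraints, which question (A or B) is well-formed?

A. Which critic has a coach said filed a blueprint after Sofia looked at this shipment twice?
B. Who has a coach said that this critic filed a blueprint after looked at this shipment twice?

A

In B, the wh-phrase is extracted from inside an adjunct island (introduced by "after"), which blocks movement.
In A, the extraction path crosses only that-complement boundaries, which are transparent.
So A is grammatical.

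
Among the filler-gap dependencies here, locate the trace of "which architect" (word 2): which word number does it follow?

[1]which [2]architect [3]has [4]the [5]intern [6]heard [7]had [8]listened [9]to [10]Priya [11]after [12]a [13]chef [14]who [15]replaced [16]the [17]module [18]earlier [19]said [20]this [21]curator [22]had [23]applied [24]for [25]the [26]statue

6

The displaced element is "which architect" (word 2).
It is linked across 1 clause boundary (Ø).
It functions as the subject of "listened", so the gap sits immediately after word 6 ("heard").
Base order: The intern has heard that which architect had listened to Priya after a chef who replaced the module earlier said this curator had applied for the statue.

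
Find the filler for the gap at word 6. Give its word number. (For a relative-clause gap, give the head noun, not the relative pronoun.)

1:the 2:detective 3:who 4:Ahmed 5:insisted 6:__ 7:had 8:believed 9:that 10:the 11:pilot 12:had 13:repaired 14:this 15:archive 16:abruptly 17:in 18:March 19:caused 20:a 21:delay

The gap at 6 is the subject of "believed", inside a relative clause.
The relative pronoun is "who" (word 3); it is bound by the head noun immediately before it.
Its filler is the head noun "detective", at word 2.

2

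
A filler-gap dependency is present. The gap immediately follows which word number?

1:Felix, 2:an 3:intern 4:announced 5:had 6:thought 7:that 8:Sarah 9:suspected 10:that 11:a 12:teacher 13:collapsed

The displaced element is "Felix" (word 1).
It is linked across 1 clause boundary (Ø).
It functions as the subject of "thought", so the gap sits immediately after word 4 ("announced").
Base order: An intern announced that Felix had thought that Sarah suspected that a teacher collapsed.

4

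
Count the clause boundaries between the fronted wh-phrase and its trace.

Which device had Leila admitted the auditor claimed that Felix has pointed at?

2

"which device" is extracted from the PP object of "pointed".
Boundaries crossed, outermost first: [Ø], [that] — 2 in total.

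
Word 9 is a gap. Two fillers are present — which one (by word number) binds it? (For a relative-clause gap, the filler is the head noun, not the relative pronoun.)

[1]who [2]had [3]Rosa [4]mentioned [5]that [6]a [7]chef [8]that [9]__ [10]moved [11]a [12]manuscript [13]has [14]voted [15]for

7

The marked gap is inside the relative clause, the subject of "moved".
Its filler is the head noun "chef" (via "that"), at word 7.
(The other dependency links word 1 to a gap after word 15.)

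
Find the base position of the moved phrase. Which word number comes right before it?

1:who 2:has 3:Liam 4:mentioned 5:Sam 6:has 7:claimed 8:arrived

7

The displaced element is "who" (word 1).
It is linked across 2 clause boundaries (Ø → Ø).
It functions as the subject of "arrived", so the gap sits immediately after word 7 ("claimed").
Base order: Liam has mentioned Sam has claimed who arrived.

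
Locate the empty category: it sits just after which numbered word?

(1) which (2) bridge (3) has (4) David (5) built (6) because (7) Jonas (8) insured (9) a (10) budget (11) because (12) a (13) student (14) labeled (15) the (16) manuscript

5

The displaced element is "which bridge" (word 2).
It functions as the direct object of "built", so the gap sits immediately after word 5 ("built").
Base order: David has built which bridge because Jonas insured a budget because a student labeled the manuscript.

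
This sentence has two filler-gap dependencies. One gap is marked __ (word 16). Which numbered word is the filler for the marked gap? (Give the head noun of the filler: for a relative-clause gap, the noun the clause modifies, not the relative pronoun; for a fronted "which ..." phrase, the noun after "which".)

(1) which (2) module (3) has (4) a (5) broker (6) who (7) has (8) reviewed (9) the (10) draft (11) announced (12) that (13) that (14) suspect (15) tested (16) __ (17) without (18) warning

2

The marked gap is the direct object of "tested".
Its filler is the fronted wh-phrase "which module", at word 2.
(The other dependency links word 5 to a gap after word 6.)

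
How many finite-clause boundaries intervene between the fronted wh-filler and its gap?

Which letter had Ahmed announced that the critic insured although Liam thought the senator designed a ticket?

1

"which letter" is extracted from the object of "insured".
Boundaries crossed, outermost first: [that] — 1 in total.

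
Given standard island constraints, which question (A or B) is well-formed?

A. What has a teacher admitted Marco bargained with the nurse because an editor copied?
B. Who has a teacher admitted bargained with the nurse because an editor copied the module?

B

In A, the wh-phrase is extracted from inside an adjunct island (introduced by "because"), which blocks movement.
In B, the extraction path crosses only that-complement boundaries, which are transparent.
So B is grammatical.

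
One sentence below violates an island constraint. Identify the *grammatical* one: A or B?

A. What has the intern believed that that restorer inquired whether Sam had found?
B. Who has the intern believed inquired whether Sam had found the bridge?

B

In A, the wh-phrase is extracted from inside a wh-island (introduced by "whether"), which blocks movement.
In B, the extraction path crosses only that-complement boundaries, which are transparent.
So B is grammatical.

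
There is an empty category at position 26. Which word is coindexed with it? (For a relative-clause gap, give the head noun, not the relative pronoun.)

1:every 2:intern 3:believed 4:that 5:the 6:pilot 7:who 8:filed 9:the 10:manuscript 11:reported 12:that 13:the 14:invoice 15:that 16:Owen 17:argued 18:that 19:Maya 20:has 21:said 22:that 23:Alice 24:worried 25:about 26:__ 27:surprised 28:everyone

The gap at 26 is the prepositional object of "worried", inside a relative clause.
The relative pronoun is "that" (word 15); it is bound by the head noun immediately before it.
Its filler is the head noun "invoice", at word 14.

14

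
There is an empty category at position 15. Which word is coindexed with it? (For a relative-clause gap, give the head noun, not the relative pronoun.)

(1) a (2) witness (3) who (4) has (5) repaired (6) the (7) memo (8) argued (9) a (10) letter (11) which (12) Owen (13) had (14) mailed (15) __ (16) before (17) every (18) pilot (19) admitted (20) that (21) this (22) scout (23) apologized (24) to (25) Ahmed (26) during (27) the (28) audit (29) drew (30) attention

The gap at 15 is the object of "mailed", inside a relative clause.
The relative pronoun is "which" (word 11); it is bound by the head noun immediately before it.
Its filler is the head noun "letter", at word 10.

10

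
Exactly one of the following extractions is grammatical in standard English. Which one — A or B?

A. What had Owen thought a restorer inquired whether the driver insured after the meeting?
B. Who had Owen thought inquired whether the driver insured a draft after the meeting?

In A, the wh-phrase is extracted from inside a wh-island (introduced by "whether"), which blocks movement.
In B, the extraction path crosses only that-complement boundaries, which are transparent.
So B is grammatical.

B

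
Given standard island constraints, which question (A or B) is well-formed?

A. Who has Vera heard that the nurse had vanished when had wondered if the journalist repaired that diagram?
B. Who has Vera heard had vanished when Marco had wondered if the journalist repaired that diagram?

In A, the wh-phrase is extracted from inside an adjunct island (introduced by "when"), which blocks movement.
In B, the extraction path crosses only that-complement boundaries, which are transparent.
So B is grammatical.

B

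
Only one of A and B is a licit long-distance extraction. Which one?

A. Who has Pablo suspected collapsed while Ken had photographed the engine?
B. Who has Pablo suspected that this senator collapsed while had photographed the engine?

In B, the wh-phrase is extracted from inside an adjunct island (introduced by "while"), which blocks movement.
In A, the extraction path crosses only that-complement boundaries, which are transparent.
So A is grammatical.

A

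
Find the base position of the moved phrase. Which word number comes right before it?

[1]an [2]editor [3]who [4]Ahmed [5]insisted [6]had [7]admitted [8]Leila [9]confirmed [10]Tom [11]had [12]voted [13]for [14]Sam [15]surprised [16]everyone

5

The displaced element is "an editor" (word 2).
It is linked across 1 clause boundary (Ø).
It functions as the subject of "admitted", so the gap sits immediately after word 5 ("insisted").
Base order: Ahmed insisted an editor had admitted Leila confirmed Tom had voted for Sam.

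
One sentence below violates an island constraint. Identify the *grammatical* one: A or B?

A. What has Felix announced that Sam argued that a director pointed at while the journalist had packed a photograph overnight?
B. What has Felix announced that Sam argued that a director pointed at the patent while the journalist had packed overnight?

In B, the wh-phrase is extracted from inside an adjunct island (introduced by "while"), which blocks movement.
In A, the extraction path crosses only that-complement boundaries, which are transparent.
So A is grammatical.

A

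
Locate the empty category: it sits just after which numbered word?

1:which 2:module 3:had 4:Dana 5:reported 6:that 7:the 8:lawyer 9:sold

9

The displaced element is "which module" (word 2).
It is linked across 1 clause boundary (that).
It functions as the direct object of "sold", so the gap sits immediately after word 9 ("sold").
Base order: Dana had reported that the lawyer sold which module.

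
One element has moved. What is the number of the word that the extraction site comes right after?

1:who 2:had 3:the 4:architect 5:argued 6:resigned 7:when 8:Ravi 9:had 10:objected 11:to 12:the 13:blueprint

The displaced element is "who" (word 1).
It is linked across 1 clause boundary (Ø).
It functions as the subject of "resigned", so the gap sits immediately after word 5 ("argued").
Base order: The architect had argued who resigned when Ravi had objected to the blueprint.

5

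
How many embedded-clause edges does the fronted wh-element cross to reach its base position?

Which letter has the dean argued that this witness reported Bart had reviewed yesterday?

2

"which letter" is extracted from the object of "reviewed".
Boundaries crossed, outermost first: [that], [Ø] — 2 in total.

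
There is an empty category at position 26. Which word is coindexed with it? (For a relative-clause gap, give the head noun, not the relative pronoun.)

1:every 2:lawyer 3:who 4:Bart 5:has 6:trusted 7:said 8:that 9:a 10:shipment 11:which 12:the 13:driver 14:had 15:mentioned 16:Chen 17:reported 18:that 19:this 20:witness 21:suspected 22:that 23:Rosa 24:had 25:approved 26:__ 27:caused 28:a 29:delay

10

The gap at 26 is the object of "approved", inside a relative clause.
The relative pronoun is "which" (word 11); it is bound by the head noun immediately before it.
Its filler is the head noun "shipment", at word 10.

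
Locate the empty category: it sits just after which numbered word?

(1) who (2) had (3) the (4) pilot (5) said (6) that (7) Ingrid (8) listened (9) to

The displaced element is "who" (word 1).
It is linked across 1 clause boundary (that).
It functions as the object of the preposition "to" of "listened", so the gap sits immediately after word 9 ("to").
Base order: The pilot had said that Ingrid listened to who.

9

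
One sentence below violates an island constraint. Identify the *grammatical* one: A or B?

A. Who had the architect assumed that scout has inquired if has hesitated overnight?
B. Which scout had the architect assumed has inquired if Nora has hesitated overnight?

B

In A, the wh-phrase is extracted from inside a wh-island (introduced by "if"), which blocks movement.
In B, the extraction path crosses only that-complement boundaries, which are transparent.
So B is grammatical.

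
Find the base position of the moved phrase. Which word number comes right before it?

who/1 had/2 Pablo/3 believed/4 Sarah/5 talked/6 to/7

7

The displaced element is "who" (word 1).
It is linked across 1 clause boundary (Ø).
It functions as the object of the preposition "to" of "talked", so the gap sits immediately after word 7 ("to").
Base order: Pablo had believed Sarah talked to who.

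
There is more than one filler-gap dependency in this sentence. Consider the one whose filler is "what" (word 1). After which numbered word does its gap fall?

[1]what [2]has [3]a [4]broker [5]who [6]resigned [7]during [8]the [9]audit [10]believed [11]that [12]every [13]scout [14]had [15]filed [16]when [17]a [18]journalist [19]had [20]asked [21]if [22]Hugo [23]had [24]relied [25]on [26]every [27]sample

15

The displaced element is "what" (word 1).
It is linked across 1 clause boundary (that).
It functions as the direct object of "filed", so the gap sits immediately after word 15 ("filed").
Base order: A broker who resigned during the audit has believed that every scout had filed what when a journalist had asked if Hugo had relied on every sample.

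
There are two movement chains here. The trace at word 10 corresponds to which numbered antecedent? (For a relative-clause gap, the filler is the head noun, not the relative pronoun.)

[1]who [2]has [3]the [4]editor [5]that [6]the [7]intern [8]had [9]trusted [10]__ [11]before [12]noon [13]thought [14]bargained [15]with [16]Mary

The marked gap is inside the relative clause, the direct object of "trusted".
Its filler is the head noun "editor" (via "that"), at word 4.
(The other dependency links word 1 to a gap after word 13.)

4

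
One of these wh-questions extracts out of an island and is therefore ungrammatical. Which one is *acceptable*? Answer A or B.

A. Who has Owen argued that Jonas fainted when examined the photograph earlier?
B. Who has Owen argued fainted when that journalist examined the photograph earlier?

In A, the wh-phrase is extracted from inside an adjunct island (introduced by "when"), which blocks movement.
In B, the extraction path crosses only that-complement boundaries, which are transparent.
So B is grammatical.

B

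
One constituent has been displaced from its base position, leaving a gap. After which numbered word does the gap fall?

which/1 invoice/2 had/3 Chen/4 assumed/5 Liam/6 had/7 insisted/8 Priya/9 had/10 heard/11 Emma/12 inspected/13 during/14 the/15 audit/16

The displaced element is "which invoice" (word 2).
It is linked across 3 clause boundaries (Ø → Ø → Ø).
It functions as the direct object of "inspected", so the gap sits immediately after word 13 ("inspected").
Base order: Chen had assumed Liam had insisted Priya had heard Emma inspected which invoice during the audit.

13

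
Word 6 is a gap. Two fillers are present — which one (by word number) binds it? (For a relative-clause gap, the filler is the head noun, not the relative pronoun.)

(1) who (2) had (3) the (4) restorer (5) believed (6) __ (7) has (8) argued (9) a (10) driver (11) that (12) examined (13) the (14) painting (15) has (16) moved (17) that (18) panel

The marked gap is the subject of "argued".
Its filler is the fronted wh-phrase "who", at word 1.
(The other dependency links word 10 to a gap after word 11.)

1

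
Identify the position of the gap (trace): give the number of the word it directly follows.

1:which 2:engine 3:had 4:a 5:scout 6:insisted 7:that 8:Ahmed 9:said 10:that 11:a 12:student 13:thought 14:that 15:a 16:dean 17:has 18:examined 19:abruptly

18

The displaced element is "which engine" (word 2).
It is linked across 3 clause boundaries (that → that → that).
It functions as the direct object of "examined", so the gap sits immediately after word 18 ("examined").
Base order: A scout had insisted that Ahmed said that a student thought that a dean has examined which engine abruptly.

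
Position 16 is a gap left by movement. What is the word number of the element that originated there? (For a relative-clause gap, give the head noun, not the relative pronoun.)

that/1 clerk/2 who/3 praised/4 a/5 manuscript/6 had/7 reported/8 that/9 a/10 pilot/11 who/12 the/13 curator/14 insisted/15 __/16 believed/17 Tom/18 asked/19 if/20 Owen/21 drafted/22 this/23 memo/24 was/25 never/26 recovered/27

The gap at 16 is the subject of "believed", inside a relative clause.
The relative pronoun is "who" (word 12); it is bound by the head noun immediately before it.
Its filler is the head noun "pilot", at word 11.

11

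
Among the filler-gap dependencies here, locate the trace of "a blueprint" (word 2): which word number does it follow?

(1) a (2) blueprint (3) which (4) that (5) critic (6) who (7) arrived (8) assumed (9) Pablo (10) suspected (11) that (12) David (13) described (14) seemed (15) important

13

The displaced element is "a blueprint" (word 2).
It is linked across 2 clause boundaries (Ø → that).
It functions as the direct object of "described", so the gap sits immediately after word 13 ("described").
Base order: That critic who arrived assumed Pablo suspected that David described a blueprint.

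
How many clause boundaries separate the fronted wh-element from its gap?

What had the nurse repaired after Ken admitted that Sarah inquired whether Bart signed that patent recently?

"what" originates inside the matrix clause — no clause boundary is crossed.

0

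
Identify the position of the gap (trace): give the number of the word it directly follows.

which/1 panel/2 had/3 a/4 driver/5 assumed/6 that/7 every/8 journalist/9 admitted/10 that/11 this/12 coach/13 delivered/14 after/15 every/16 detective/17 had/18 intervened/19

14

The displaced element is "which panel" (word 2).
It is linked across 2 clause boundaries (that → that).
It functions as the direct object of "delivered", so the gap sits immediately after word 14 ("delivered").
Base order: A driver had assumed that every journalist admitted that this coach delivered which panel after every detective had intervened.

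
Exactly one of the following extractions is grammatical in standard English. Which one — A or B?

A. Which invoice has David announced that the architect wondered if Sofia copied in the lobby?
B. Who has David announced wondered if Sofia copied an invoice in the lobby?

B

In A, the wh-phrase is extracted from inside a wh-island (introduced by "if"), which blocks movement.
In B, the extraction path crosses only that-complement boundaries, which are transparent.
So B is grammatical.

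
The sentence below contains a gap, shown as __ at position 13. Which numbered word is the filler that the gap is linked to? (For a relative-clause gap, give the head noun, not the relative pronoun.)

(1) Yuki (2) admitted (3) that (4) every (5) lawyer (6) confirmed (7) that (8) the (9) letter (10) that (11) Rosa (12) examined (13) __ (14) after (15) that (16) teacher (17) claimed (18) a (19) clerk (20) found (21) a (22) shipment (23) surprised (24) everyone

The gap at 13 is the object of "examined", inside a relative clause.
The relative pronoun is "that" (word 10); it is bound by the head noun immediately before it.
Its filler is the head noun "letter", at word 9.

9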